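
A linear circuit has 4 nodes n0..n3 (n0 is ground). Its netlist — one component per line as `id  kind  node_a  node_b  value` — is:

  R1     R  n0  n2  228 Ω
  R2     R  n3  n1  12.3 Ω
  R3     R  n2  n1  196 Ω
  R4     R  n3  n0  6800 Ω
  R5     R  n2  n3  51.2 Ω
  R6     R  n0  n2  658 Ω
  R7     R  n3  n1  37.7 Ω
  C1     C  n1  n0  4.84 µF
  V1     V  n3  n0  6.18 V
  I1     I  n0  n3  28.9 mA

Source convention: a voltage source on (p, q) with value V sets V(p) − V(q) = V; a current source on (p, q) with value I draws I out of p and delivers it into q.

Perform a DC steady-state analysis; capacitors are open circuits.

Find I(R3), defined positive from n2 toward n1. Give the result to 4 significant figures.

Apply KCL at each of the 3 non-ground nodes and solve the resulting linear system.
Node n1: branches {R2, R3, R7, C1} → V_1 = 6.126
Node n2: branches {R1, R3, R5, R6} → V_2 = 4.976
Node n3: branches {R2, R4, R5, R7, V1, I1} → V_3 = 6.180
Source currents: i(V1)=-0.001395

-0.005866 A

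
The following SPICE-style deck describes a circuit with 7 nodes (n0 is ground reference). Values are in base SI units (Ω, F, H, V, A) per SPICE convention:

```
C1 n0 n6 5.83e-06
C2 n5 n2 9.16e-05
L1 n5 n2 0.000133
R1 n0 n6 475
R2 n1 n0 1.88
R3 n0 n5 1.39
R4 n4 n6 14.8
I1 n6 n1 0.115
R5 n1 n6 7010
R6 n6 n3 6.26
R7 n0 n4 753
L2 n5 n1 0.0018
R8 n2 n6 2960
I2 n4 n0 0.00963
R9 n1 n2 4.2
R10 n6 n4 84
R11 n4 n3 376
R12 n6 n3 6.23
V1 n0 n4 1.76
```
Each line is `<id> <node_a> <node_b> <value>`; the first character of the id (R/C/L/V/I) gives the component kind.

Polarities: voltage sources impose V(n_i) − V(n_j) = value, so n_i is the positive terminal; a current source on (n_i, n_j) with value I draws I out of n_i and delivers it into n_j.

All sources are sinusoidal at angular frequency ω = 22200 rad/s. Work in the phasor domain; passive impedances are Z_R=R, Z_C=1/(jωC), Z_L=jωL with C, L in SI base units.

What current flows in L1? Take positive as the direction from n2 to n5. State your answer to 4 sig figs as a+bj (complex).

-0.005664-0.0008042j A

Apply KCL at each of the 6 non-ground nodes and solve the resulting linear system.
Node n1: branches {R2, I1, R5, L2, R9} → V_1 = 0.1621-0.0005115j
Node n2: branches {C2, L1, R8, R9} → V_2 = 0.04171-0.01540j
Node n3: branches {R6, R11, R12} → V_3 = -0.9255+1.392j
Node n4: branches {R4, R7, I2, R10, R11, V1} → V_4 = -1.760+0.000j
Node n5: branches {C2, L1, R3, L2} → V_5 = 0.03933+0.001323j
Node n6: branches {C1, R1, R4, I1, R5, R6, R8, R10, R12} → V_6 = -0.9186+1.404j
Source currents: i(V1)=-0.06179-0.1153j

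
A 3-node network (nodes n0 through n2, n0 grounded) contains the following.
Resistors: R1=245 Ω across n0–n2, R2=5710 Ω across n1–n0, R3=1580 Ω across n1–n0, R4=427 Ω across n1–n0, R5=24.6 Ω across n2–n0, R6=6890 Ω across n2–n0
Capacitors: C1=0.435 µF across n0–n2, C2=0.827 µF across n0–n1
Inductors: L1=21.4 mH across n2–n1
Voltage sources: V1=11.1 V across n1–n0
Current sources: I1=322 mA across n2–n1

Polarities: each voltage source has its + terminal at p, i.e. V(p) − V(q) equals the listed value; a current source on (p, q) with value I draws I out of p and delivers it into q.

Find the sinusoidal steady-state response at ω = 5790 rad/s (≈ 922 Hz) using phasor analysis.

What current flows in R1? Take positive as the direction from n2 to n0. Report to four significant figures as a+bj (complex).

-0.02785-0.01159j A

Apply KCL at each of the 2 non-ground nodes and solve the resulting linear system.
Node n1: branches {R2, R3, R4, L1, C2, V1, I1} → V_1 = 11.10+0.000j
Node n2: branches {R1, R5, R6, C1, L1, I1} → V_2 = -6.824-2.840j
Source currents: i(V1)=0.2641+0.09151j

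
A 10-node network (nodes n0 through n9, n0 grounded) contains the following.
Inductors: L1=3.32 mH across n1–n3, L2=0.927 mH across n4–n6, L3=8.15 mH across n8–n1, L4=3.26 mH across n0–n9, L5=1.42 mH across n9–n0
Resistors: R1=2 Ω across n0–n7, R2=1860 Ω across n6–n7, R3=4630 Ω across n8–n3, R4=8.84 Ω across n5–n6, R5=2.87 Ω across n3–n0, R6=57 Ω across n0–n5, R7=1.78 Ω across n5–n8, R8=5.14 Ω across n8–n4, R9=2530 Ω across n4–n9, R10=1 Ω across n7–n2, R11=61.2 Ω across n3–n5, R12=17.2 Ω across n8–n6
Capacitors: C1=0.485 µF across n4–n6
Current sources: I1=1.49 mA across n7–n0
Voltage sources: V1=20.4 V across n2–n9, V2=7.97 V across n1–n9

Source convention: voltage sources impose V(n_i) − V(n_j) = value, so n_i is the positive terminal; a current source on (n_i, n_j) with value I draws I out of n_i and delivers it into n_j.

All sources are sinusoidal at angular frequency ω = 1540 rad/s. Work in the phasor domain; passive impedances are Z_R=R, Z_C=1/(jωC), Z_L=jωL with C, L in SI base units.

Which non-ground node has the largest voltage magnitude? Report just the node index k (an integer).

Apply KCL at each of the 9 non-ground nodes and solve the resulting linear system.
Node n1: branches {L1, L3, V2} → V_1 = 2.838-6.695j
Node n2: branches {R10, V1} → V_2 = 15.27-6.695j
Node n3: branches {L1, R3, R5, R11} → V_3 = -2.010-2.913j
Node n4: branches {C1, L2, R8, R9} → V_4 = 0.4492-7.143j
Node n5: branches {R4, R6, R7, R11} → V_5 = 0.3788-6.943j
Node n6: branches {R2, C1, R4, L2, R12} → V_6 = 0.4233-7.140j
Node n7: branches {R1, R2, I1, R10} → V_7 = 10.17-4.464j
Node n8: branches {R3, L3, R7, R8, R12} → V_8 = 0.4511-7.237j
Node n9: branches {L4, L5, R9, V1, V2} → V_9 = -5.132-6.695j
Source currents: i(V1)=-5.094+2.231j, i(V2)=0.6966+1.138j

2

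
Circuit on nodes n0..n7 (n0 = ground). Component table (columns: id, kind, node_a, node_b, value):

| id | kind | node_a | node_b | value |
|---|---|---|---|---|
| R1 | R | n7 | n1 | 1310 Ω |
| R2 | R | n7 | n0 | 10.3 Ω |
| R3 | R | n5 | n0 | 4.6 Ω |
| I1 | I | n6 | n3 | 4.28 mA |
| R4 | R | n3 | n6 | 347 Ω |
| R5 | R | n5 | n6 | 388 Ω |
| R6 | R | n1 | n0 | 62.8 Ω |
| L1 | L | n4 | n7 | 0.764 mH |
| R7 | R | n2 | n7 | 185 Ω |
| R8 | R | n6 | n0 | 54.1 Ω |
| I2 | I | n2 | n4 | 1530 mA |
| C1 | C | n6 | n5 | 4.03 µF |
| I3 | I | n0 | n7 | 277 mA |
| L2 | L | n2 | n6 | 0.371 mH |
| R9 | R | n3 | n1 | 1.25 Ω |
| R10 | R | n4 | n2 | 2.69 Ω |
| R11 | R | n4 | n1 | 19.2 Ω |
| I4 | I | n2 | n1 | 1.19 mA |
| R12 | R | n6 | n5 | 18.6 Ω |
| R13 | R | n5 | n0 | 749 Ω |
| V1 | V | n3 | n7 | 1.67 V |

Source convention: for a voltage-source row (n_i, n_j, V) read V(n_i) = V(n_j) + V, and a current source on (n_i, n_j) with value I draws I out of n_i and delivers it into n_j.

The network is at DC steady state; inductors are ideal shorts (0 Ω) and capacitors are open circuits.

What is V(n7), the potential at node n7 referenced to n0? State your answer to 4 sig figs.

MNA unknowns: 7 node voltages V₁..V_7 plus 3 source currents (L1, L2, V1)
R1: Y=0.0007634 on G[7,1]
R2: Y=0.09709 on G[7,0]
R3: Y=0.2174 on G[5,0]
I1: z[6]−=0.00428, z[3]+=0.00428
R4: Y=0.002882 on G[3,6]
R5: Y=0.002577 on G[5,6]
R6: Y=0.01592 on G[1,0]
L1: row V4−V7=0, i_L1 at 4,7
R7: Y=0.005405 on G[2,7]
R8: Y=0.01848 on G[6,0]
I2: z[2]−=1.53, z[4]+=1.53
C1: Y=0.000 on G[6,5]
I3: z[0]−=0.277, z[7]+=0.277
L2: row V2−V6=0, i_L2 at 2,6
R9: Y=0.8000 on G[3,1]
R10: Y=0.3717 on G[4,2]
R11: Y=0.05208 on G[4,1]
I4: z[2]−=0.00119, z[1]+=0.00119
R12: Y=0.05376 on G[6,5]
R13: Y=0.001335 on G[5,0]
V1: row V3−V7=1.67, i_V1 at 3,7
solve → V1=4.308, V2=-1.035, V3=4.491, V4=2.821, V5=-0.2119, V6=-1.035, V7=2.821
aux → i_L1=0.1742, i_L2=-0.07712, i_V1=-0.1577

2.821 V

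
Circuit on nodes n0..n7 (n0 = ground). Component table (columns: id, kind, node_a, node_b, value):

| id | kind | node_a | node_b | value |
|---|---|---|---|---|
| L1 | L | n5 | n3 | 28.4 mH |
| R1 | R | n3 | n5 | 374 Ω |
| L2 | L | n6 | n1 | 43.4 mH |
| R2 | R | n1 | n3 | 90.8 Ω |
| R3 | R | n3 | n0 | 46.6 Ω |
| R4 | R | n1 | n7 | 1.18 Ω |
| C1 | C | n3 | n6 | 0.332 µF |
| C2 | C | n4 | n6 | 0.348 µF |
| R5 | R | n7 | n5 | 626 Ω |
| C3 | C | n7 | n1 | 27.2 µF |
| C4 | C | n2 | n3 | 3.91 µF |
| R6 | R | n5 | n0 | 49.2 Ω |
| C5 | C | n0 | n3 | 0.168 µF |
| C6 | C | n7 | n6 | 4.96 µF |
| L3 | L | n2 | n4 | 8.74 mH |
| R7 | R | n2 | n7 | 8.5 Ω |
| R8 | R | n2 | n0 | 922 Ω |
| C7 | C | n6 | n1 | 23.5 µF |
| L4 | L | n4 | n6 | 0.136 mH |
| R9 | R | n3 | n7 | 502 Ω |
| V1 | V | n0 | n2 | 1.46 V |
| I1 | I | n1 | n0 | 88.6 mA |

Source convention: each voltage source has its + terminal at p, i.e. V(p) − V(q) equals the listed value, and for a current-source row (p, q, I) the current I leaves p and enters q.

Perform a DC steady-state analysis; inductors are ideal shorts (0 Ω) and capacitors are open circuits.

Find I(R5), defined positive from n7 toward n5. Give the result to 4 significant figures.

-0.001722 A

Element admittances at DC:
  L1: short n5↔n3 (DC inductor)
  Y(R1) = 0.002674 S between n3,n5
  L2: short n6↔n1 (DC inductor)
  Y(R2) = 0.01101 S between n1,n3
  Y(R3) = 0.02146 S between n3,n0
  Y(R4) = 0.8475 S between n1,n7
  Y(C1) = 0.000 S between n3,n6
  Y(C2) = 0.000 S between n4,n6
  Y(R5) = 0.001597 S between n7,n5
  Y(C3) = 0.000 S between n7,n1
  Y(C4) = 0.000 S between n2,n3
  Y(R6) = 0.02033 S between n5,n0
  Y(C5) = 0.000 S between n0,n3
  Y(C6) = 0.000 S between n7,n6
  L3: short n2↔n4 (DC inductor)
  Y(R7) = 0.1176 S between n2,n7
  Y(R8) = 0.001085 S between n2,n0
  Y(C7) = 0.000 S between n6,n1
  L4: short n4↔n6 (DC inductor)
  Y(R9) = 0.001992 S between n3,n7
  V1: constraint V(n0)−V(n2) = 1.46
  I1: injects 0.0886 A into n0 (from n1)
Assemble and solve the 12×12 MNA system:
  V(n1)=-1.460  V(n2)=-1.460  V(n3)=-0.3778  V(n4)=-1.460  V(n5)=-0.3778  V(n6)=-1.460  V(n7)=-1.456
  i(L1)=0.005957  i(L2)=0.07328  i(L3)=0.07328  i(L4)=0.07328  i(V1)=0.07123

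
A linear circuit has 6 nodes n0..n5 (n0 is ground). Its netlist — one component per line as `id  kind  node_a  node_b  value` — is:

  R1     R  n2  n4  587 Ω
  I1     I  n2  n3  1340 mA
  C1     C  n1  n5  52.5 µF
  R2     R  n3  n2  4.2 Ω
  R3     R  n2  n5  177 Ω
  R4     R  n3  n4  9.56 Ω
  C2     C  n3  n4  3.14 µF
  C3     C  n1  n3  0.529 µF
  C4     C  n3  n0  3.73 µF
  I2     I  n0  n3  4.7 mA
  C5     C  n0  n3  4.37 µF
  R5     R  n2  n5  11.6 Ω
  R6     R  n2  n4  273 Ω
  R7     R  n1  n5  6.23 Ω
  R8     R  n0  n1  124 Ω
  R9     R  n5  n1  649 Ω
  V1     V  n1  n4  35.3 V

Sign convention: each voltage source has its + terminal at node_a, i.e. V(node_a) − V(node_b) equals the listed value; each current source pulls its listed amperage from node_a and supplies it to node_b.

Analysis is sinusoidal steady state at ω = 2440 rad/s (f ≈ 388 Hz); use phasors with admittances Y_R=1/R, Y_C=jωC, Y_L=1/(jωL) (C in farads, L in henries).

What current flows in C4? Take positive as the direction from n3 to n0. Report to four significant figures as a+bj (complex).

-0.06673-0.02290j A

MNA unknowns: 5 node voltages V₁..V_5 plus 1 source current (V1)
R1: Y=0.001704+0.000j on G[2,4]
I1: z[2]−=1.34, z[3]+=1.34
C1: Y=0.000+0.1281j on G[1,5]
R2: Y=0.2381+0.000j on G[3,2]
R3: Y=0.005650+0.000j on G[2,5]
R4: Y=0.1046+0.000j on G[3,4]
C2: Y=0.000+0.007662j on G[3,4]
C3: Y=0.000+0.001291j on G[1,3]
C4: Y=0.000+0.009101j on G[3,0]
I2: z[0]−=0.0047, z[3]+=0.0047
C5: Y=0.000+0.01066j on G[0,3]
R5: Y=0.08621+0.000j on G[2,5]
R6: Y=0.003663+0.000j on G[2,4]
R7: Y=0.1605+0.000j on G[1,5]
R8: Y=0.008065+0.000j on G[0,1]
R9: Y=0.001541+0.000j on G[5,1]
V1: row V1−V4=35.3, i_V1 at 1,4
solve → V1=18.55+6.167j, V2=-2.565+7.979j, V3=-2.516+7.333j, V4=-16.75+6.167j, V5=12.73+9.762j
aux → i_V1=-1.556-0.2407j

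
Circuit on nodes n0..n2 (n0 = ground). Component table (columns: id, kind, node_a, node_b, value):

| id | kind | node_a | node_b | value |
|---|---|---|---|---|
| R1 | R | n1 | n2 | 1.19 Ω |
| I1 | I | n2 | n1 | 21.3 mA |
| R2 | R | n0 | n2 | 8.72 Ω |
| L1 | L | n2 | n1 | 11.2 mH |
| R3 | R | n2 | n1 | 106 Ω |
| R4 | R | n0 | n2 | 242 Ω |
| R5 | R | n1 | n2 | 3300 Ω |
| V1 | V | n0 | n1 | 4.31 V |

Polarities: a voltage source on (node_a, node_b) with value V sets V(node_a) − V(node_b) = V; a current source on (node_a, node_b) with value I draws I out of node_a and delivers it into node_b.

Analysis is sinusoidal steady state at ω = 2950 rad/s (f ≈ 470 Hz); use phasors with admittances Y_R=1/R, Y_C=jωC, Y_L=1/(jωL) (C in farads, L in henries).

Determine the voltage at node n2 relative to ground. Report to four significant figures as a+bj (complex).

Element admittances at ω=2950 rad/s:
  Y(R1) = 0.8403+0.000j S between n1,n2
  I1: injects 0.0213 A into n1 (from n2)
  Y(R2) = 0.1147+0.000j S between n0,n2
  Y(L1) = 0.000-0.03027j S between n2,n1
  Y(R3) = 0.009434+0.000j S between n2,n1
  Y(R4) = 0.004132+0.000j S between n0,n2
  Y(R5) = 0.0003030+0.000j S between n1,n2
  V1: constraint V(n0)−V(n1) = 4.31
Assemble and solve the 3×3 MNA system:
  V(n1)=-4.310+0.000j  V(n2)=-3.804+0.01581j
  i(V1)=-0.4520+0.001878j

-3.804+0.01581j V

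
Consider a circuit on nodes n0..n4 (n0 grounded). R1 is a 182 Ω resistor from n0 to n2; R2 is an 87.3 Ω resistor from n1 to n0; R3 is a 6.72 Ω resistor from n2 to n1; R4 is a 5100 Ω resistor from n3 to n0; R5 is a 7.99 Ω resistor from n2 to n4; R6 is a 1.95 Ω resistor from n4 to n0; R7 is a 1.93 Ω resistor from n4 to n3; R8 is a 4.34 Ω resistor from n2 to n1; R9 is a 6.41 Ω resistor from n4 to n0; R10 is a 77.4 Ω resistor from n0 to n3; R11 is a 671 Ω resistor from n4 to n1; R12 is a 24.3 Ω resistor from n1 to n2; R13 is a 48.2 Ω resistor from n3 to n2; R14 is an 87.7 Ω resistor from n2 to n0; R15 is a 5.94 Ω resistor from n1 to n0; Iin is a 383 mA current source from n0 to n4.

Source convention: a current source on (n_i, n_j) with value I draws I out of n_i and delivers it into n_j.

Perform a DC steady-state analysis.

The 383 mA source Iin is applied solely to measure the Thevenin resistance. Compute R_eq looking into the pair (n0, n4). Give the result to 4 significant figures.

MNA unknowns: 4 node voltages V₁..V_4
R1: Y=0.005495 on G[0,2]
R2: Y=0.01145 on G[1,0]
R3: Y=0.1488 on G[2,1]
R4: Y=0.0001961 on G[3,0]
R5: Y=0.1252 on G[2,4]
R6: Y=0.5128 on G[4,0]
R7: Y=0.5181 on G[4,3]
R8: Y=0.2304 on G[2,1]
R9: Y=0.1560 on G[4,0]
R10: Y=0.01292 on G[0,3]
R11: Y=0.001490 on G[4,1]
R12: Y=0.04115 on G[1,2]
R13: Y=0.02075 on G[3,2]
R14: Y=0.01140 on G[2,0]
R15: Y=0.1684 on G[1,0]
Iin: z[0]−=0.383, z[4]+=0.383
solve → V1=0.1804, V2=0.2564, V3=0.4866, V4=0.5081

R_eq = 1.327 Ω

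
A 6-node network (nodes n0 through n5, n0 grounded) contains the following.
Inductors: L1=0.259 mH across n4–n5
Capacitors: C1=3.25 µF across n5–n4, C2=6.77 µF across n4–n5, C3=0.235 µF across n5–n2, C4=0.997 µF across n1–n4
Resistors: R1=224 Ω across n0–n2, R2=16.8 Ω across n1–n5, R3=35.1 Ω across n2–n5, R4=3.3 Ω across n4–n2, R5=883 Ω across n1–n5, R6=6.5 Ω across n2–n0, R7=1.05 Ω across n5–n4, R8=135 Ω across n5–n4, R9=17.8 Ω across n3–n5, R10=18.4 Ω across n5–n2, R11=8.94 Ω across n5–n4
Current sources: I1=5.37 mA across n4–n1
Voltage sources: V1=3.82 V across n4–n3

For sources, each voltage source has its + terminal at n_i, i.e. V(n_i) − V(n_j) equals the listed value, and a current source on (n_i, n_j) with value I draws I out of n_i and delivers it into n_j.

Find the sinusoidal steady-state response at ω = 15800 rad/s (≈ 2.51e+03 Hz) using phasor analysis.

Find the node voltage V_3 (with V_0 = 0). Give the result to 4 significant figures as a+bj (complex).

-3.783+0.003713j V

Element admittances at ω=15800 rad/s:
  Y(L1) = 0.000-0.2444j S between n4,n5
  Y(C1) = 0.000+0.05135j S between n5,n4
  Y(R1) = 0.004464+0.000j S between n0,n2
  I1: injects 0.00537 A into n1 (from n4)
  Y(R2) = 0.05952+0.000j S between n1,n5
  Y(R3) = 0.02849+0.000j S between n2,n5
  Y(R4) = 0.3030+0.000j S between n4,n2
  Y(C2) = 0.000+0.1070j S between n4,n5
  Y(R5) = 0.001133+0.000j S between n1,n5
  Y(R6) = 0.1538+0.000j S between n2,n0
  Y(R7) = 0.9524+0.000j S between n5,n4
  Y(R8) = 0.007407+0.000j S between n5,n4
  Y(R9) = 0.05618+0.000j S between n3,n5
  Y(R10) = 0.05435+0.000j S between n5,n2
  Y(C3) = 0.000+0.003713j S between n5,n2
  Y(C4) = 0.000+0.01575j S between n1,n4
  Y(R11) = 0.1119+0.000j S between n5,n4
  V1: constraint V(n4)−V(n3) = 3.82
Assemble and solve the 6×6 MNA system:
  V(n1)=-0.04585+0.01418j  V(n2)=0.000+0.000j  V(n3)=-3.783+0.003713j  V(n4)=0.03739+0.003713j  V(n5)=-0.1371-0.007439j
  i(V1)=-0.2048+0.0006265j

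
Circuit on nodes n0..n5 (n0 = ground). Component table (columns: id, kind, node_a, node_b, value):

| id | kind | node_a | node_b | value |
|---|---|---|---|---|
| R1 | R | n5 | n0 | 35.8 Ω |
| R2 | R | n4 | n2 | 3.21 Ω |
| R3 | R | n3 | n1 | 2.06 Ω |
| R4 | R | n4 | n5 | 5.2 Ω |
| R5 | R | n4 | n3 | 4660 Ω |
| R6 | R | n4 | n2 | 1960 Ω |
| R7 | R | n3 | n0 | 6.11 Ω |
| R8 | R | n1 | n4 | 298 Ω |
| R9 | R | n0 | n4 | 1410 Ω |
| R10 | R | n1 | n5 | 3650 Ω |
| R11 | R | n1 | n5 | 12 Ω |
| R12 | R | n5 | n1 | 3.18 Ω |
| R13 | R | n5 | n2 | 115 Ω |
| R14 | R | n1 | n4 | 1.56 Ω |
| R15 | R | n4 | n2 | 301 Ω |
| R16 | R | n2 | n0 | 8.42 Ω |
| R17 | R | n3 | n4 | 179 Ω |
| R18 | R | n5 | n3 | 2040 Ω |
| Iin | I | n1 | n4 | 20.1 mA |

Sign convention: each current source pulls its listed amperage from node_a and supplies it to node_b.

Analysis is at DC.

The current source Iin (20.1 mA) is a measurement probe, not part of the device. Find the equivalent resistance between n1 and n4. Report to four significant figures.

R_eq = 1.202 Ω

Apply KCL at each of the 5 non-ground nodes and solve the resulting linear system.
Node n1: branches {R3, R8, R10, R11, R12, R14, Iin} → V_1 = -0.009828
Node n2: branches {R2, R6, R13, R15, R16} → V_2 = 0.01017
Node n3: branches {R3, R5, R7, R17, R18} → V_3 = -0.007154
Node n4: branches {R2, R4, R5, R6, R8, R9, R14, R15, R17, Iin} → V_4 = 0.01433
Node n5: branches {R1, R4, R10, R11, R12, R13, R18} → V_5 = -0.001707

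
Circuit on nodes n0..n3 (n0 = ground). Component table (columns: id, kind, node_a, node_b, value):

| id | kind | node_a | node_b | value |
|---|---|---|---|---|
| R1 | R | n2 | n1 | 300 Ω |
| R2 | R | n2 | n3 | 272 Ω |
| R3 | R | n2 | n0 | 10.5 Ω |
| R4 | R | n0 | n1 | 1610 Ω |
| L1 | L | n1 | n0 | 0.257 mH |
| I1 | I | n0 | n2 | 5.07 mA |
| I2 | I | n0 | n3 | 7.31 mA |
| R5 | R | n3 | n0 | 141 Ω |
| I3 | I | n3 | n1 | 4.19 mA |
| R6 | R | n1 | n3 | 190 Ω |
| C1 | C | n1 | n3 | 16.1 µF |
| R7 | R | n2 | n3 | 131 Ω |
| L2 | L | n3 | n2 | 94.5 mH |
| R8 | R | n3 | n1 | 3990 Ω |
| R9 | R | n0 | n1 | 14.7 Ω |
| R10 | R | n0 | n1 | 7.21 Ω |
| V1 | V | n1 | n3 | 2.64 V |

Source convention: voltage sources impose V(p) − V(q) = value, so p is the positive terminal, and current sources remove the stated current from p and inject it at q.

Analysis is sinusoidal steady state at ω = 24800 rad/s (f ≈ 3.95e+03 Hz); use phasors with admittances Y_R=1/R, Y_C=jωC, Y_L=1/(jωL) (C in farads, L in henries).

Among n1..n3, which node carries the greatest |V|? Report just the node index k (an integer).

3

Apply KCL at each of the 3 non-ground nodes and solve the resulting linear system.
Node n1: branches {R1, R4, L1, I3, R6, C1, R8, R9, R10, V1} → V_1 = 0.1584+0.1057j
Node n2: branches {R1, R2, R3, I1, R7, L2} → V_2 = -0.2042+0.02293j
Node n3: branches {R2, I2, R5, I3, R6, C1, R7, L2, R8, V1} → V_3 = -2.482+0.1057j
Source currents: i(V1)=-0.06100-1.051j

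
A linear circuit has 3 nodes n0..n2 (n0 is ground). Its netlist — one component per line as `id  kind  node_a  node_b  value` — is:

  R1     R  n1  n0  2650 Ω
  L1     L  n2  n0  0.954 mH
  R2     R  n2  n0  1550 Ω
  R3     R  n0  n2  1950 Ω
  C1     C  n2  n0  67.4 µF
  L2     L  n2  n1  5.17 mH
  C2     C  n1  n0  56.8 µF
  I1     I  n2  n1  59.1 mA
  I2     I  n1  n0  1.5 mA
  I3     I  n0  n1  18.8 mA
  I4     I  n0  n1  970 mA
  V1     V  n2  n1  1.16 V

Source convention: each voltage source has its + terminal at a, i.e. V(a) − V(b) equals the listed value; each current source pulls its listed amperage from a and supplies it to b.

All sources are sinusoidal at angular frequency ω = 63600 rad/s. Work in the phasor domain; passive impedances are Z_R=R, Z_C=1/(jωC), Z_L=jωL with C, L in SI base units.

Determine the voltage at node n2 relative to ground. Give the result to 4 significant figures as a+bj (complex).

MNA unknowns: 2 node voltages V₁..V_2 plus 1 source current (V1)
R1: Y=0.0003774+0.000j on G[1,0]
L1: Y=0.000-0.01648j on G[2,0]
R2: Y=0.0006452+0.000j on G[2,0]
R3: Y=0.0005128+0.000j on G[0,2]
C1: Y=0.000+4.287j on G[2,0]
L2: Y=0.000-0.003041j on G[2,1]
C2: Y=0.000+3.612j on G[1,0]
I1: z[2]−=0.0591, z[1]+=0.0591
I2: z[1]−=0.0015, z[0]+=0.0015
I3: z[0]−=0.0188, z[1]+=0.0188
I4: z[0]−=0.97, z[1]+=0.97
V1: row V2−V1=1.16, i_V1 at 2,1
solve → V1=-0.6284-0.1252j, V2=0.5316-0.1252j
aux → i_V1=-0.5943-2.266j

0.5316-0.1252j V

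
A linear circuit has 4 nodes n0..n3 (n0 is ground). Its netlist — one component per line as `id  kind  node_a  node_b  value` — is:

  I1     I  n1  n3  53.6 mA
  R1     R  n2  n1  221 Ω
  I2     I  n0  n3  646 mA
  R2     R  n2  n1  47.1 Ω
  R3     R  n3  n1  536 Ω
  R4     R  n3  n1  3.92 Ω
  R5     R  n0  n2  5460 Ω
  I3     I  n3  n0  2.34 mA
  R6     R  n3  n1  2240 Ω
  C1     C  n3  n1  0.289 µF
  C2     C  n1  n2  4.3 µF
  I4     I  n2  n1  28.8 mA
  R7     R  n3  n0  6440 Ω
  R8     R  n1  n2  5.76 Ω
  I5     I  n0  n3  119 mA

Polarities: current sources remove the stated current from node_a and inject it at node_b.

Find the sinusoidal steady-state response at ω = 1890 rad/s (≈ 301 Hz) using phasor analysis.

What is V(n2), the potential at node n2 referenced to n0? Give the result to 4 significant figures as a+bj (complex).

Apply KCL at each of the 3 non-ground nodes and solve the resulting linear system.
Node n1: branches {I1, R1, R2, R3, R4, R6, C1, C2, I4, R8} → V_1 = 2254-0.04697j
Node n2: branches {R1, R2, R5, C2, I4, R8} → V_2 = 2252+0.04305j
Node n3: branches {I1, I2, R3, R4, I3, R6, C1, R7, I5} → V_3 = 2256-0.05078j

2252+0.04305j V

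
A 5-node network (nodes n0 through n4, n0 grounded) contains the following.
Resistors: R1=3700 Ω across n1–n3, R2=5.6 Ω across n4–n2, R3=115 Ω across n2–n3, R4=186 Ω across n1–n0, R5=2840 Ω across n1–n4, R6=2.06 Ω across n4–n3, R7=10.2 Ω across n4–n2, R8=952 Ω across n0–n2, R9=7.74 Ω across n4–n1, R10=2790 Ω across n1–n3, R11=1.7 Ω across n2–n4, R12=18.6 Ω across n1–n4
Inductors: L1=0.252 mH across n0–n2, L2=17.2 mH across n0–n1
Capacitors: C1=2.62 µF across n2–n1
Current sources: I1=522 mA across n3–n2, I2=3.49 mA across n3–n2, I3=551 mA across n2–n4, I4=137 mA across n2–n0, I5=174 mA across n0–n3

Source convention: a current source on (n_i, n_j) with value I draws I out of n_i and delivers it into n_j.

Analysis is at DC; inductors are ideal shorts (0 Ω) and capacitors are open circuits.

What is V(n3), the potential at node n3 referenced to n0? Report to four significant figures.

Element admittances at DC:
  Y(R1) = 0.0002703 S between n1,n3
  L1: short n0↔n2 (DC inductor)
  Y(C1) = 0.000 S between n2,n1
  Y(R2) = 0.1786 S between n4,n2
  I1: injects 0.522 A into n2 (from n3)
  Y(R3) = 0.008696 S between n2,n3
  Y(R4) = 0.005376 S between n1,n0
  L2: short n0↔n1 (DC inductor)
  Y(R5) = 0.0003521 S between n1,n4
  Y(R6) = 0.4854 S between n4,n3
  I2: injects 0.00349 A into n2 (from n3)
  Y(R7) = 0.09804 S between n4,n2
  Y(R8) = 0.001050 S between n0,n2
  Y(R9) = 0.1292 S between n4,n1
  Y(R10) = 0.0003584 S between n1,n3
  Y(R11) = 0.5882 S between n2,n4
  Y(R12) = 0.05376 S between n1,n4
  I3: injects 0.551 A into n4 (from n2)
  I4: injects 0.137 A into n0 (from n2)
  I5: injects 0.174 A into n3 (from n0)
Assemble and solve the 6×6 MNA system:
  V(n1)=0.000  V(n2)=0.000  V(n3)=-0.5191  V(n4)=0.1950
  i(L1)=-0.001587  i(L2)=-0.03541

-0.5191 V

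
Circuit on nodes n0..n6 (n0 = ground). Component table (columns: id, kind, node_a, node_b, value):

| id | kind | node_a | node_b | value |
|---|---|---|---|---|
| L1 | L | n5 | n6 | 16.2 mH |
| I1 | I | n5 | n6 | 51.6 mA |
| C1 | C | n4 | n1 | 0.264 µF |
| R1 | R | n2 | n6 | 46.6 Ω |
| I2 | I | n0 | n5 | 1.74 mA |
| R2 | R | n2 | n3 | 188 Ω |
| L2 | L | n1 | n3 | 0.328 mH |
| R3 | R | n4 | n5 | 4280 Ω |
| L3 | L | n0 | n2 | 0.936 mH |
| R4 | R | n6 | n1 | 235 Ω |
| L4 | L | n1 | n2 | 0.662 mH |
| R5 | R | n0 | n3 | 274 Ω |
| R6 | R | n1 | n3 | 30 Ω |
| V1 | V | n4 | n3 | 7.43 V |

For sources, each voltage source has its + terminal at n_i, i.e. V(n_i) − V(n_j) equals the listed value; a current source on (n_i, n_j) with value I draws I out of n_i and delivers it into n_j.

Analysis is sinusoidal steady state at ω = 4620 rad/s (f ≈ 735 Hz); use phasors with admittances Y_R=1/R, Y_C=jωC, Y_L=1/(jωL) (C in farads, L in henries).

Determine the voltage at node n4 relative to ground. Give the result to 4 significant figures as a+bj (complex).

Apply KCL at each of the 6 non-ground nodes and solve the resulting linear system.
Node n1: branches {C1, L2, R4, L4, R6} → V_1 = 0.001949+0.003263j
Node n2: branches {R1, R2, L3, L4} → V_2 = -5.174e-06+0.007260j
Node n3: branches {R2, L2, R5, R6, V1} → V_3 = 0.01673-0.0003278j
Node n4: branches {C1, R3, V1} → V_4 = 7.447-0.0003278j
Node n5: branches {L1, I1, I2, R3} → V_5 = 0.07267-3.564j
Node n6: branches {L1, I1, R1, R4} → V_6 = 0.1350+0.03898j
Source currents: i(V1)=-0.001727-0.009913j

7.447-0.0003278j V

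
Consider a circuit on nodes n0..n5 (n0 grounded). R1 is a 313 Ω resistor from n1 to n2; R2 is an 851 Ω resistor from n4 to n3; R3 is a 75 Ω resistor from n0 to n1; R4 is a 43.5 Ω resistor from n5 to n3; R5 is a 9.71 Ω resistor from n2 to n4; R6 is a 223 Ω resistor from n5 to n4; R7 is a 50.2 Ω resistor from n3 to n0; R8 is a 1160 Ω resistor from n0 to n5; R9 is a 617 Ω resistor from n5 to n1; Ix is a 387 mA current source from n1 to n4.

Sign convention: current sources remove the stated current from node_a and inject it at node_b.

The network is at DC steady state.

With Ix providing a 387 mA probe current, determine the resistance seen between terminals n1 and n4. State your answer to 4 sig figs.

R_eq = 153.5 Ω

Element admittances at DC:
  Y(R1) = 0.003195 S between n1,n2
  Y(R2) = 0.001175 S between n4,n3
  Y(R3) = 0.01333 S between n0,n1
  Y(R4) = 0.02299 S between n5,n3
  Y(R5) = 0.1030 S between n2,n4
  Y(R6) = 0.004484 S between n5,n4
  Y(R7) = 0.01992 S between n3,n0
  Y(R8) = 0.0008621 S between n0,n5
  Y(R9) = 0.001621 S between n5,n1
  Ix: injects 0.387 A into n4 (from n1)
Assemble and solve the 5×5 MNA system:
  V(n1)=-12.24  V(n2)=45.38  V(n3)=7.660  V(n4)=47.17  V(n5)=12.28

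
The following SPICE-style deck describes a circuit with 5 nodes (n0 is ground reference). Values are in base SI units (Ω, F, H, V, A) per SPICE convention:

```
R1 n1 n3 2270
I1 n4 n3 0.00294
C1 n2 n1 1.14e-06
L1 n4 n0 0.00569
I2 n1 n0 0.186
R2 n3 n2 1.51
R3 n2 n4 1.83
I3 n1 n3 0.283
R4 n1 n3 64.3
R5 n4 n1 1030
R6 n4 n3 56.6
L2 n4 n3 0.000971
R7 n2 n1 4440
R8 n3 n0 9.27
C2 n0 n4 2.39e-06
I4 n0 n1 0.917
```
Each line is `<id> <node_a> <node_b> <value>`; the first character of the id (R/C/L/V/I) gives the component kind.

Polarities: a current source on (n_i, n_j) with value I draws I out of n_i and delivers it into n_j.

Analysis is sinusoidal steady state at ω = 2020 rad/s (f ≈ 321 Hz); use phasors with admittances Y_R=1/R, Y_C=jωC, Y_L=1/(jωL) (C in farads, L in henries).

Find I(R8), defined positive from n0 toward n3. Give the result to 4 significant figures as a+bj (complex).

MNA unknowns: 4 node voltages V₁..V_4
R1: Y=0.0004405+0.000j on G[1,3]
I1: z[4]−=0.00294, z[3]+=0.00294
C1: Y=0.000+0.002303j on G[2,1]
L1: Y=0.000-0.08700j on G[4,0]
I2: z[1]−=0.186, z[0]+=0.186
R2: Y=0.6623+0.000j on G[3,2]
R3: Y=0.5464+0.000j on G[2,4]
I3: z[1]−=0.283, z[3]+=0.283
R4: Y=0.01555+0.000j on G[1,3]
R5: Y=0.0009709+0.000j on G[4,1]
R6: Y=0.01767+0.000j on G[4,3]
L2: Y=0.000-0.5098j on G[4,3]
R7: Y=0.0002252+0.000j on G[2,1]
R8: Y=0.1079+0.000j on G[3,0]
C2: Y=0.000+0.004828j on G[0,4]
I4: z[0]−=0.917, z[1]+=0.917
solve → V1=30.09-0.5173j, V2=4.243+2.992j, V3=4.535+2.944j, V4=3.865+2.943j

-0.4892-0.3176j A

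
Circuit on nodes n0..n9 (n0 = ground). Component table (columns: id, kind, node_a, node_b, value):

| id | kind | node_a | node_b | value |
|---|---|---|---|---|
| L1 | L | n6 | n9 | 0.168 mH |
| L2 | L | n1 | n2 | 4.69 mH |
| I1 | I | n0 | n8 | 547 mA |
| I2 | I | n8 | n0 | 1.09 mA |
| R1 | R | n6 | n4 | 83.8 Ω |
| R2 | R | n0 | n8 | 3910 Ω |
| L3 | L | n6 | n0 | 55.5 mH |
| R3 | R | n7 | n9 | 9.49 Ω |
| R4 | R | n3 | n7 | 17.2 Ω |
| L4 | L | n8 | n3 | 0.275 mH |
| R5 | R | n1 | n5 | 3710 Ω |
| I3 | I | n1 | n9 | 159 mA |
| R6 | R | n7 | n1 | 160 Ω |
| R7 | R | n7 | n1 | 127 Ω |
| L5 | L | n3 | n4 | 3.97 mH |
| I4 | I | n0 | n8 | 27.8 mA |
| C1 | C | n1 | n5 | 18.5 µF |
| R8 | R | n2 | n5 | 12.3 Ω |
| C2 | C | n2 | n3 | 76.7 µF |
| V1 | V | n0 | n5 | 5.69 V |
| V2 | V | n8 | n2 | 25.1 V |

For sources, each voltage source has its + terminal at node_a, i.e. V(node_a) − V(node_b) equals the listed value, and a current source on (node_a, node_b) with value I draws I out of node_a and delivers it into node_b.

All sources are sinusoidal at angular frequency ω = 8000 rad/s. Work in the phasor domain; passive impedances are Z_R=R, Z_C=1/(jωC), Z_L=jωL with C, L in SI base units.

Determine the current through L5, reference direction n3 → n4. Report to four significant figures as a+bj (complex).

Element admittances at ω=8000 rad/s:
  Y(L1) = 0.000-0.7440j S between n6,n9
  Y(L2) = 0.000-0.02665j S between n1,n2
  I1: injects 0.547 A into n8 (from n0)
  I2: injects 0.00109 A into n0 (from n8)
  Y(R1) = 0.01193+0.000j S between n6,n4
  Y(R2) = 0.0002558+0.000j S between n0,n8
  Y(L3) = 0.000-0.002252j S between n6,n0
  Y(R3) = 0.1054+0.000j S between n7,n9
  Y(R4) = 0.05814+0.000j S between n3,n7
  Y(L4) = 0.000-0.4545j S between n8,n3
  Y(R5) = 0.0002695+0.000j S between n1,n5
  I3: injects 0.159 A into n9 (from n1)
  Y(R6) = 0.006250+0.000j S between n7,n1
  Y(R7) = 0.007874+0.000j S between n7,n1
  Y(L5) = 0.000-0.03149j S between n3,n4
  I4: injects 0.0278 A into n8 (from n0)
  Y(C1) = 0.000+0.1480j S between n1,n5
  Y(R8) = 0.08130+0.000j S between n2,n5
  Y(C2) = 0.000+0.6136j S between n2,n3
  V1: constraint V(n0)−V(n5) = 5.69
  V2: constraint V(n8)−V(n2) = 25.1
Assemble and solve the 11×11 MNA system:
  V(n1)=-9.631+4.872j  V(n2)=10.13+5.737j  V(n3)=-61.97+1.055j  V(n4)=-60.27+4.705j  V(n5)=-5.690+0.000j  V(n6)=-50.64+0.2309j  V(n7)=-51.14+0.9618j  V(n8)=35.23+5.737j  V(n9)=-50.72+0.3861j
  i(V1)=-0.5642+0.1155j  i(V2)=-1.564+44.18j

-0.1149+0.05339j A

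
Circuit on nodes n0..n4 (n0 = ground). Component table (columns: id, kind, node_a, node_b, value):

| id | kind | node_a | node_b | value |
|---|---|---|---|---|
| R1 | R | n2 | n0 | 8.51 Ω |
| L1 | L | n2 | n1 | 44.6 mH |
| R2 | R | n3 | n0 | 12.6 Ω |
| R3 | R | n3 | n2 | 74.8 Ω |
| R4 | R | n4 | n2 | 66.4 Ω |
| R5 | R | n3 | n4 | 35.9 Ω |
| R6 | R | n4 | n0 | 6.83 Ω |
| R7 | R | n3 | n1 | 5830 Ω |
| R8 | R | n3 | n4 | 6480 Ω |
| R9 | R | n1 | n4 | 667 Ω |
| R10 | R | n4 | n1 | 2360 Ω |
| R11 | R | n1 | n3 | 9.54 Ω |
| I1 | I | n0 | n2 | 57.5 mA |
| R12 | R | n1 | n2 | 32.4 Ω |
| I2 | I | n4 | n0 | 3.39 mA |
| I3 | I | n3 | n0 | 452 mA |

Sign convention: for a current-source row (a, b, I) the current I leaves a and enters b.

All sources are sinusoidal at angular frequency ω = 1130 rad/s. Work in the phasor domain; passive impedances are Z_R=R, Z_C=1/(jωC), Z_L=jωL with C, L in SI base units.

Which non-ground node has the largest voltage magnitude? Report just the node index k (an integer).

3

Apply KCL at each of the 4 non-ground nodes and solve the resulting linear system.
Node n1: branches {L1, R7, R9, R10, R11, R12} → V_1 = -2.533-0.4018j
Node n2: branches {R1, L1, R3, R4, I1, R12} → V_2 = -0.4740+0.1457j
Node n3: branches {R2, R3, R5, R7, R8, R11, I3} → V_3 = -3.278-0.1806j
Node n4: branches {R4, R5, R6, R8, R9, R10, I2} → V_4 = -0.5602-0.01901j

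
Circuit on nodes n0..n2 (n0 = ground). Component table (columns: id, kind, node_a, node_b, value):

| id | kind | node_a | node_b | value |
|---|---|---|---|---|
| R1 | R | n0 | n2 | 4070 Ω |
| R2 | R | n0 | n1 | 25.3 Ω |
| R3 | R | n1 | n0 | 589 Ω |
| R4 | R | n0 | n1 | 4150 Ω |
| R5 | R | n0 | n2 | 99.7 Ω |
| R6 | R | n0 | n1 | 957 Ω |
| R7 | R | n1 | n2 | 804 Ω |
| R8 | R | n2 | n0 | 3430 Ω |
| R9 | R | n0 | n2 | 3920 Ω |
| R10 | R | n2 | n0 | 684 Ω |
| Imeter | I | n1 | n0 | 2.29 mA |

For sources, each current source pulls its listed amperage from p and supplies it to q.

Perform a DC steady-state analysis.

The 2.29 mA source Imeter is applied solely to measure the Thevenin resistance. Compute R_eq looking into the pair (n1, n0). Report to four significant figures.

R_eq = 22.92 Ω

MNA unknowns: 2 node voltages V₁..V_2
R1: Y=0.0002457 on G[0,2]
R2: Y=0.03953 on G[0,1]
R3: Y=0.001698 on G[1,0]
R4: Y=0.0002410 on G[0,1]
R5: Y=0.01003 on G[0,2]
R6: Y=0.001045 on G[0,1]
R7: Y=0.001244 on G[1,2]
R8: Y=0.0002915 on G[2,0]
R9: Y=0.0002551 on G[0,2]
R10: Y=0.001462 on G[2,0]
Imeter: z[1]−=0.00229, z[0]+=0.00229
solve → V1=-0.05248, V2=-0.004825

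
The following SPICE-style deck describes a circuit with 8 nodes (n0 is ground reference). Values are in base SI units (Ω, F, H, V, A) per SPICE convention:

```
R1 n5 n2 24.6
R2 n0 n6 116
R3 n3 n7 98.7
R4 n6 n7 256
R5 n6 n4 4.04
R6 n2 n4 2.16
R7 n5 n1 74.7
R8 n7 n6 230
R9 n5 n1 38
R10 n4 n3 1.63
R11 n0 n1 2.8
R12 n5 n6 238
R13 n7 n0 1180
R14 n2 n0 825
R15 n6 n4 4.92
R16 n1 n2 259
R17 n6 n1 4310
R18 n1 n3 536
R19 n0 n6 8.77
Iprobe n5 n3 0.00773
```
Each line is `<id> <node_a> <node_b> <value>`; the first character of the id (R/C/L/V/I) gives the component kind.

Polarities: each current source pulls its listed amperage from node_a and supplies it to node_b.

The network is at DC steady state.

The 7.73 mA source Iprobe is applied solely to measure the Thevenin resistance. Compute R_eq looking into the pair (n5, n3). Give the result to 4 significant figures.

R_eq = 16.33 Ω

Element admittances at DC:
  Y(R1) = 0.04065 S between n5,n2
  Y(R2) = 0.008621 S between n0,n6
  Y(R3) = 0.01013 S between n3,n7
  Y(R4) = 0.003906 S between n6,n7
  Y(R5) = 0.2475 S between n6,n4
  Y(R6) = 0.4630 S between n2,n4
  Y(R7) = 0.01339 S between n5,n1
  Y(R8) = 0.004348 S between n7,n6
  Y(R9) = 0.02632 S between n5,n1
  Y(R10) = 0.6135 S between n4,n3
  Y(R11) = 0.3571 S between n0,n1
  Y(R12) = 0.004202 S between n5,n6
  Y(R13) = 0.0008475 S between n7,n0
  Y(R14) = 0.001212 S between n2,n0
  Y(R15) = 0.2033 S between n6,n4
  Y(R16) = 0.003861 S between n1,n2
  Y(R17) = 0.0002320 S between n6,n1
  Y(R18) = 0.001866 S between n1,n3
  Y(R19) = 0.1140 S between n0,n6
  Iprobe: injects 0.00773 A into n3 (from n5)
Assemble and solve the 7×7 MNA system:
  V(n1)=-0.007911  V(n2)=0.02016  V(n3)=0.04190  V(n4)=0.02962  V(n5)=-0.08432  V(n6)=0.02262  V(n7)=0.03178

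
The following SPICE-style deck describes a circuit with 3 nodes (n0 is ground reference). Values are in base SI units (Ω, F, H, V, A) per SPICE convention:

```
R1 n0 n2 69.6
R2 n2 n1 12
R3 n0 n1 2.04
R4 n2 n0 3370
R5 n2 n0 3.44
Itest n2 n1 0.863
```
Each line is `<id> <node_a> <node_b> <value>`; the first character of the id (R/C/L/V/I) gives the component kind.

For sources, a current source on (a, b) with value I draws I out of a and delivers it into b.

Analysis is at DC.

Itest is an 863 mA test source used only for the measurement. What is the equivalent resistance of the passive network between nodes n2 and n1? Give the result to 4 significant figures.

R_eq = 3.683 Ω

Element admittances at DC:
  Y(R1) = 0.01437 S between n0,n2
  Y(R2) = 0.08333 S between n2,n1
  Y(R3) = 0.4902 S between n0,n1
  Y(R4) = 0.0002967 S between n2,n0
  Y(R5) = 0.2907 S between n2,n0
  Itest: injects 0.863 A into n1 (from n2)
Assemble and solve the 2×2 MNA system:
  V(n1)=1.220  V(n2)=-1.959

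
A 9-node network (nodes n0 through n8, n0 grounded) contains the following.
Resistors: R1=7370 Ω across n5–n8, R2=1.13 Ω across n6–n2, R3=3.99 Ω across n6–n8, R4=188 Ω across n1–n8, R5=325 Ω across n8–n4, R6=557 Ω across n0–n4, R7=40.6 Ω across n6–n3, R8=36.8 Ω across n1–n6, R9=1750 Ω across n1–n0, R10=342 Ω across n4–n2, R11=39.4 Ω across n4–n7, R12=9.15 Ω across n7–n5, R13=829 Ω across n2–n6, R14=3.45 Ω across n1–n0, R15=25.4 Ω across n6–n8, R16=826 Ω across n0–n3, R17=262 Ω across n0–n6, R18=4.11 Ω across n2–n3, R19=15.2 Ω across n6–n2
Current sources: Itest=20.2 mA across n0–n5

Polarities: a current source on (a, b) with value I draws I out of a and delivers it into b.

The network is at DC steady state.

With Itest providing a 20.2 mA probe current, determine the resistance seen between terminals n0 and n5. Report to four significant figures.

R_eq = 189.9 Ω

Apply KCL at each of the 8 non-ground nodes and solve the resulting linear system.
Node n1: branches {R4, R8, R9, R14} → V_1 = 0.04420
Node n2: branches {R2, R10, R13, R18, R19} → V_2 = 0.4428
Node n3: branches {R7, R16, R18} → V_3 = 0.4402
Node n4: branches {R5, R6, R10, R11} → V_4 = 2.878
Node n5: branches {R1, R12, Itest} → V_5 = 3.837
Node n6: branches {R2, R3, R7, R8, R13, R15, R17, R19} → V_6 = 0.4360
Node n7: branches {R11, R12} → V_7 = 3.656
Node n8: branches {R1, R3, R4, R5, R15} → V_8 = 0.4557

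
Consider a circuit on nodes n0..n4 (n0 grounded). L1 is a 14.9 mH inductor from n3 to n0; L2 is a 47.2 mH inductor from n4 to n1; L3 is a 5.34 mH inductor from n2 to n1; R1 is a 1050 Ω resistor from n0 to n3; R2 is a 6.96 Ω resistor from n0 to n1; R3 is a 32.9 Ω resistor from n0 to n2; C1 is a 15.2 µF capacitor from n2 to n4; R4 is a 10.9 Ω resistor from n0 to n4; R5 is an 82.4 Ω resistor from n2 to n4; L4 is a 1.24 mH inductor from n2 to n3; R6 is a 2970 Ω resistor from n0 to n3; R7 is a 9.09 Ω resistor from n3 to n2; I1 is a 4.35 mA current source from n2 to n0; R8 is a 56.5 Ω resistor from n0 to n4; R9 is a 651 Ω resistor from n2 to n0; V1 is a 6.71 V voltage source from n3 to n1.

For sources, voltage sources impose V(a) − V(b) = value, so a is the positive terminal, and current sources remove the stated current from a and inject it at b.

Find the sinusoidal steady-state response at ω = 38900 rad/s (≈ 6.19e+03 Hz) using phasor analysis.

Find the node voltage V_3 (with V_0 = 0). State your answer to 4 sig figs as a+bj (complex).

Apply KCL at each of the 4 non-ground nodes and solve the resulting linear system.
Node n1: branches {L2, L3, R2, V1} → V_1 = -2.074+0.03727j
Node n2: branches {L3, R3, C1, R5, L4, R7, I1, R9} → V_2 = 2.053-0.2721j
Node n3: branches {L1, R1, L4, R6, R7, V1} → V_3 = 4.636+0.03727j
Node n4: branches {L2, C1, R4, R5, R8} → V_4 = 2.030+0.1031j
Source currents: i(V1)=-0.2966+0.02746j

4.636+0.03727j V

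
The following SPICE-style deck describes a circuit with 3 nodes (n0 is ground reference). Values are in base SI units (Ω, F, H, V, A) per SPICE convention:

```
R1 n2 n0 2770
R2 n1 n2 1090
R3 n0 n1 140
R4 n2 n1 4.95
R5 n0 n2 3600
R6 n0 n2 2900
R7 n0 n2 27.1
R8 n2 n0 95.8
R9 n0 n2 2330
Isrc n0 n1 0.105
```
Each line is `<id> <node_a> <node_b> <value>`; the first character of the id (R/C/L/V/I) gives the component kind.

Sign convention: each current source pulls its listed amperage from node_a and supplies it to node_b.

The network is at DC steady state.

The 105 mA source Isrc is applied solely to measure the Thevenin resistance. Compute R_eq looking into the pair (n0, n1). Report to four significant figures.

Element admittances at DC:
  Y(R1) = 0.0003610 S between n2,n0
  Y(R2) = 0.0009174 S between n1,n2
  Y(R3) = 0.007143 S between n0,n1
  Y(R4) = 0.2020 S between n2,n1
  Y(R5) = 0.0002778 S between n0,n2
  Y(R6) = 0.0003448 S between n0,n2
  Y(R7) = 0.03690 S between n0,n2
  Y(R8) = 0.01044 S between n2,n0
  Y(R9) = 0.0004292 S between n0,n2
  Isrc: injects 0.105 A into n1 (from n0)
Assemble and solve the 2×2 MNA system:
  V(n1)=2.260  V(n2)=1.823

R_eq = 21.53 Ω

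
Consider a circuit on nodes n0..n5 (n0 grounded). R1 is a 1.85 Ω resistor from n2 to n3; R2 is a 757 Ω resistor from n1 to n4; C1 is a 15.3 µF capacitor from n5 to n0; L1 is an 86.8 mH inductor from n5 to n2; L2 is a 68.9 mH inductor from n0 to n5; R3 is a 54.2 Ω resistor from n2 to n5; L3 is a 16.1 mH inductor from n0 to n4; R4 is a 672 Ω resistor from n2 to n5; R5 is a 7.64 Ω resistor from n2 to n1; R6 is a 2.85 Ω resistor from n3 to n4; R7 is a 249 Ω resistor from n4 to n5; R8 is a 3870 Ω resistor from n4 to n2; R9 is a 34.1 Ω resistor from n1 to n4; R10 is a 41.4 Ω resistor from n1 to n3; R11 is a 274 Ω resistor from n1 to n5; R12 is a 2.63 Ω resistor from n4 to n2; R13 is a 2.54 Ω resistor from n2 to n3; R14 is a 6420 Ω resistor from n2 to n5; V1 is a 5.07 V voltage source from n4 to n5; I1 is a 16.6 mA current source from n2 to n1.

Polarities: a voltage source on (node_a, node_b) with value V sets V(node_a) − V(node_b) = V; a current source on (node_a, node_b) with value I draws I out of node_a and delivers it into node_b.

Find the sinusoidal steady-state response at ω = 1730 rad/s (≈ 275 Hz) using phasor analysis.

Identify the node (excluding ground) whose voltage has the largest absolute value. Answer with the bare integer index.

Apply KCL at each of the 5 non-ground nodes and solve the resulting linear system.
Node n1: branches {R2, R5, R9, R10, R11, I1} → V_1 = -5.291+0.03742j
Node n2: branches {R1, L1, R3, R4, R5, R8, R12, R13, R14, I1} → V_2 = -5.319+0.04772j
Node n3: branches {R1, R6, R10, R13} → V_3 = -5.271+0.03474j
Node n4: branches {R2, L3, R6, R7, R8, R9, R12, V1} → V_4 = -5.143+0.000j
Node n5: branches {C1, L1, L2, R3, R4, R7, R11, R14, V1} → V_5 = -10.21+0.000j
Source currents: i(V1)=-0.1370-0.1531j

5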